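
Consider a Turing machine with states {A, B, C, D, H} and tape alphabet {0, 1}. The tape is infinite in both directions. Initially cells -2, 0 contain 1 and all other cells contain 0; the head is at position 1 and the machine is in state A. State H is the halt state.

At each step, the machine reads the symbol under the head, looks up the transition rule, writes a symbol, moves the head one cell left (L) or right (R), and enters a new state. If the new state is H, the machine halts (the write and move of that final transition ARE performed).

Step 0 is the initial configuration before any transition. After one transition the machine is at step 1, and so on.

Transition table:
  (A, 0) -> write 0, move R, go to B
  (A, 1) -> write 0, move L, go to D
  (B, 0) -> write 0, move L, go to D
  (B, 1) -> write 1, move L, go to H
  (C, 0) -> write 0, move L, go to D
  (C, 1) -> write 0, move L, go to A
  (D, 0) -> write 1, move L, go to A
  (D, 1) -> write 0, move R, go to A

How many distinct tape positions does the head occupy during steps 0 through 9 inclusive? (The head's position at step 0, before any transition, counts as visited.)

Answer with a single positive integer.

Answer: 7

Derivation:
Step 1: in state A at pos 1, read 0 -> (A,0)->write 0,move R,goto B. Now: state=B, head=2, tape[-3..3]=0101000 (head:      ^)
Step 2: in state B at pos 2, read 0 -> (B,0)->write 0,move L,goto D. Now: state=D, head=1, tape[-3..3]=0101000 (head:     ^)
Step 3: in state D at pos 1, read 0 -> (D,0)->write 1,move L,goto A. Now: state=A, head=0, tape[-3..3]=0101100 (head:    ^)
Step 4: in state A at pos 0, read 1 -> (A,1)->write 0,move L,goto D. Now: state=D, head=-1, tape[-3..3]=0100100 (head:   ^)
Step 5: in state D at pos -1, read 0 -> (D,0)->write 1,move L,goto A. Now: state=A, head=-2, tape[-3..3]=0110100 (head:  ^)
Step 6: in state A at pos -2, read 1 -> (A,1)->write 0,move L,goto D. Now: state=D, head=-3, tape[-4..3]=00010100 (head:  ^)
Step 7: in state D at pos -3, read 0 -> (D,0)->write 1,move L,goto A. Now: state=A, head=-4, tape[-5..3]=001010100 (head:  ^)
Step 8: in state A at pos -4, read 0 -> (A,0)->write 0,move R,goto B. Now: state=B, head=-3, tape[-5..3]=001010100 (head:   ^)
Step 9: in state B at pos -3, read 1 -> (B,1)->write 1,move L,goto H. Now: state=H, head=-4, tape[-5..3]=001010100 (head:  ^)
Head positions at steps 0..9: starting at 1, distinct positions visited = {-4, -3, -2, -1, 0, 1, 2} -> 7 position(s)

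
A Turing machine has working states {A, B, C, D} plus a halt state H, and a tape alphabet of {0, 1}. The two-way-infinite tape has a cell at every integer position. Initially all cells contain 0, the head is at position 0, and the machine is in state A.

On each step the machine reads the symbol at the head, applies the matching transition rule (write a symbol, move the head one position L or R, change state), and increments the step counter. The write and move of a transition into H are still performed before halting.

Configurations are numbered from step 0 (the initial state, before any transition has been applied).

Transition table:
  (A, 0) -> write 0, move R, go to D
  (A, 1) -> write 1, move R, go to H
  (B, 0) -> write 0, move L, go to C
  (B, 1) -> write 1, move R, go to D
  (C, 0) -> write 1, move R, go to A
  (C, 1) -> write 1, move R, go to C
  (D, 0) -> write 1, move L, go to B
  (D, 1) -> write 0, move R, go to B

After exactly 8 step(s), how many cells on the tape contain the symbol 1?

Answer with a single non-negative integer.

Step 1: in state A at pos 0, read 0 -> (A,0)->write 0,move R,goto D. Now: state=D, head=1, tape[-1..2]=0000 (head:   ^)
Step 2: in state D at pos 1, read 0 -> (D,0)->write 1,move L,goto B. Now: state=B, head=0, tape[-1..2]=0010 (head:  ^)
Step 3: in state B at pos 0, read 0 -> (B,0)->write 0,move L,goto C. Now: state=C, head=-1, tape[-2..2]=00010 (head:  ^)
Step 4: in state C at pos -1, read 0 -> (C,0)->write 1,move R,goto A. Now: state=A, head=0, tape[-2..2]=01010 (head:   ^)
Step 5: in state A at pos 0, read 0 -> (A,0)->write 0,move R,goto D. Now: state=D, head=1, tape[-2..2]=01010 (head:    ^)
Step 6: in state D at pos 1, read 1 -> (D,1)->write 0,move R,goto B. Now: state=B, head=2, tape[-2..3]=010000 (head:     ^)
Step 7: in state B at pos 2, read 0 -> (B,0)->write 0,move L,goto C. Now: state=C, head=1, tape[-2..3]=010000 (head:    ^)
Step 8: in state C at pos 1, read 0 -> (C,0)->write 1,move R,goto A. Now: state=A, head=2, tape[-2..3]=010100 (head:     ^)
Cells containing 1 after step 8: {-1, 1} -> 2 cell(s)

Answer: 2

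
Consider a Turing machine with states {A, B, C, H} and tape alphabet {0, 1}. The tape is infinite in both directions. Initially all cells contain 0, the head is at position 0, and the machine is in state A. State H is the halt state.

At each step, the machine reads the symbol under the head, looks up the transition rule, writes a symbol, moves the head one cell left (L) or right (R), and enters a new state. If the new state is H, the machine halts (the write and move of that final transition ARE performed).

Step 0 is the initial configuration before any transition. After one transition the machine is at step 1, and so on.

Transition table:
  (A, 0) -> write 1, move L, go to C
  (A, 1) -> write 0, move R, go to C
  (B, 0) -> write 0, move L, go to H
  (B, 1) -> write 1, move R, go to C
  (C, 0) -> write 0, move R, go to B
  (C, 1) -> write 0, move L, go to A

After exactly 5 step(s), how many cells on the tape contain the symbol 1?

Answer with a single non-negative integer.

Answer: 1

Derivation:
Step 1: in state A at pos 0, read 0 -> (A,0)->write 1,move L,goto C. Now: state=C, head=-1, tape[-2..1]=0010 (head:  ^)
Step 2: in state C at pos -1, read 0 -> (C,0)->write 0,move R,goto B. Now: state=B, head=0, tape[-2..1]=0010 (head:   ^)
Step 3: in state B at pos 0, read 1 -> (B,1)->write 1,move R,goto C. Now: state=C, head=1, tape[-2..2]=00100 (head:    ^)
Step 4: in state C at pos 1, read 0 -> (C,0)->write 0,move R,goto B. Now: state=B, head=2, tape[-2..3]=001000 (head:     ^)
Step 5: in state B at pos 2, read 0 -> (B,0)->write 0,move L,goto H. Now: state=H, head=1, tape[-2..3]=001000 (head:    ^)
Cells containing 1 after step 5: {0} -> 1 cell(s)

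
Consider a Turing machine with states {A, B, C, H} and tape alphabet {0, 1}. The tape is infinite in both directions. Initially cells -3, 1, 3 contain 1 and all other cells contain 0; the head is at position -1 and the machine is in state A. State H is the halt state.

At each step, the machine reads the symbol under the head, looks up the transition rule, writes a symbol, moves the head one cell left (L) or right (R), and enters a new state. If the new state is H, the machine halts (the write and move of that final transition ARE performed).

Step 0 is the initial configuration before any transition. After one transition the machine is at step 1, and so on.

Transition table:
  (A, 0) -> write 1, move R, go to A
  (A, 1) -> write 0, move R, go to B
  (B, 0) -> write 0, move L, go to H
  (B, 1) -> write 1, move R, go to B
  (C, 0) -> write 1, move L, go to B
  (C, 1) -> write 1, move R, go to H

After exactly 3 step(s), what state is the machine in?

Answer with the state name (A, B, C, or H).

Step 1: in state A at pos -1, read 0 -> (A,0)->write 1,move R,goto A. Now: state=A, head=0, tape[-4..4]=010101010 (head:     ^)
Step 2: in state A at pos 0, read 0 -> (A,0)->write 1,move R,goto A. Now: state=A, head=1, tape[-4..4]=010111010 (head:      ^)
Step 3: in state A at pos 1, read 1 -> (A,1)->write 0,move R,goto B. Now: state=B, head=2, tape[-4..4]=010110010 (head:       ^)

Answer: B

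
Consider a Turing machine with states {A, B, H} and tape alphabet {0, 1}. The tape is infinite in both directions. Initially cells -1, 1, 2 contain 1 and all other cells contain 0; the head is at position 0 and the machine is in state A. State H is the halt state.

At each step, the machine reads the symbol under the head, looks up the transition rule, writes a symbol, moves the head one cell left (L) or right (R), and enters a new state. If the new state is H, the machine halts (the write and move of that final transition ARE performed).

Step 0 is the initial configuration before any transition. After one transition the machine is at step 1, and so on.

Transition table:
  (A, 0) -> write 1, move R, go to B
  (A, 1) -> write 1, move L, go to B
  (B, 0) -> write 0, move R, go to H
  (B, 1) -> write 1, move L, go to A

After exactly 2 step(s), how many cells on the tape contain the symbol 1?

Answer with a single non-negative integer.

Step 1: in state A at pos 0, read 0 -> (A,0)->write 1,move R,goto B. Now: state=B, head=1, tape[-2..3]=011110 (head:    ^)
Step 2: in state B at pos 1, read 1 -> (B,1)->write 1,move L,goto A. Now: state=A, head=0, tape[-2..3]=011110 (head:   ^)
Cells containing 1 after step 2: {-1, 0, 1, 2} -> 4 cell(s)

Answer: 4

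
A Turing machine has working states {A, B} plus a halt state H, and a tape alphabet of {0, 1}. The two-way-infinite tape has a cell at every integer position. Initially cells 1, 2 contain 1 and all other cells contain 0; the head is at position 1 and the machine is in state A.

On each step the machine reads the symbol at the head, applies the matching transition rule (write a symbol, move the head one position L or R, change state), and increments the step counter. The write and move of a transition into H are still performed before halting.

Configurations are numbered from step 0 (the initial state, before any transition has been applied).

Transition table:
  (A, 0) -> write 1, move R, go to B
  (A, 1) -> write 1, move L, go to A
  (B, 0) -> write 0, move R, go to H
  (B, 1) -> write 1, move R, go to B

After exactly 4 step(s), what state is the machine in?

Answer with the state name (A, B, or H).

Step 1: in state A at pos 1, read 1 -> (A,1)->write 1,move L,goto A. Now: state=A, head=0, tape[-1..3]=00110 (head:  ^)
Step 2: in state A at pos 0, read 0 -> (A,0)->write 1,move R,goto B. Now: state=B, head=1, tape[-1..3]=01110 (head:   ^)
Step 3: in state B at pos 1, read 1 -> (B,1)->write 1,move R,goto B. Now: state=B, head=2, tape[-1..3]=01110 (head:    ^)
Step 4: in state B at pos 2, read 1 -> (B,1)->write 1,move R,goto B. Now: state=B, head=3, tape[-1..4]=011100 (head:     ^)

Answer: B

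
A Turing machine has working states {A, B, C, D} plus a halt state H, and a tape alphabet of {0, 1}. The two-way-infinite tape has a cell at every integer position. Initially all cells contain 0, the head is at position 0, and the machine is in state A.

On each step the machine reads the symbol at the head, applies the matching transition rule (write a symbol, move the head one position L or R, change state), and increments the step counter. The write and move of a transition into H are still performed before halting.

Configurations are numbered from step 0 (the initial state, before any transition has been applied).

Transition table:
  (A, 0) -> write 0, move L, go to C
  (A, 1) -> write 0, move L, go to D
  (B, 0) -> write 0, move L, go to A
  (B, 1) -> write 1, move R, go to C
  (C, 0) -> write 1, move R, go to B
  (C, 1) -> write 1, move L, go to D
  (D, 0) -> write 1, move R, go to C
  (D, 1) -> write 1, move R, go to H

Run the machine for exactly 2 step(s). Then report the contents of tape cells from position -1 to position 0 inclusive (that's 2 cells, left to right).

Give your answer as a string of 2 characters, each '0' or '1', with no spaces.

Answer: 10

Derivation:
Step 1: in state A at pos 0, read 0 -> (A,0)->write 0,move L,goto C. Now: state=C, head=-1, tape[-2..1]=0000 (head:  ^)
Step 2: in state C at pos -1, read 0 -> (C,0)->write 1,move R,goto B. Now: state=B, head=0, tape[-2..1]=0100 (head:   ^)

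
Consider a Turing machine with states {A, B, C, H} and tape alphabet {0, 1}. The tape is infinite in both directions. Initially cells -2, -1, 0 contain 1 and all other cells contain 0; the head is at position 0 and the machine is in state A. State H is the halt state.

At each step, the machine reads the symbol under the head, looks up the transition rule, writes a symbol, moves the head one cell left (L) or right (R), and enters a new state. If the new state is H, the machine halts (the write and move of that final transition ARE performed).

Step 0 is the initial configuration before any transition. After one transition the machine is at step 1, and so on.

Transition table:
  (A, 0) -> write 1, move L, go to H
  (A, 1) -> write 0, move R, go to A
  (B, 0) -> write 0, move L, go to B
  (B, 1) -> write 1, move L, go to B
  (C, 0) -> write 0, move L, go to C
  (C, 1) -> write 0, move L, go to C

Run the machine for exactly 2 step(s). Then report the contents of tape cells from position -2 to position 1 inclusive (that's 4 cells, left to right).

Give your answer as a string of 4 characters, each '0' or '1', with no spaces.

Step 1: in state A at pos 0, read 1 -> (A,1)->write 0,move R,goto A. Now: state=A, head=1, tape[-3..2]=011000 (head:     ^)
Step 2: in state A at pos 1, read 0 -> (A,0)->write 1,move L,goto H. Now: state=H, head=0, tape[-3..2]=011010 (head:    ^)

Answer: 1101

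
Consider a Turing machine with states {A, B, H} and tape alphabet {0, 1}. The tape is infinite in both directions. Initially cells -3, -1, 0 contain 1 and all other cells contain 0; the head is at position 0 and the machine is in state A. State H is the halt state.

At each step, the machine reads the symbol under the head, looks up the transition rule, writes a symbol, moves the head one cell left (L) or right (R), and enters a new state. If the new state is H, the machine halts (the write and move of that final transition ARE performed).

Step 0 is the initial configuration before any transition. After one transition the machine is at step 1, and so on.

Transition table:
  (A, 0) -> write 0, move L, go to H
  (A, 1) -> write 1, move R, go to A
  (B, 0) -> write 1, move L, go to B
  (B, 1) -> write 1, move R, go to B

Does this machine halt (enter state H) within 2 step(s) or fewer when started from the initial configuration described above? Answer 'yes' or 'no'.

Step 1: in state A at pos 0, read 1 -> (A,1)->write 1,move R,goto A. Now: state=A, head=1, tape[-4..2]=0101100 (head:      ^)
Step 2: in state A at pos 1, read 0 -> (A,0)->write 0,move L,goto H. Now: state=H, head=0, tape[-4..2]=0101100 (head:     ^)
State H reached at step 2; 2 <= 2 -> yes

Answer: yes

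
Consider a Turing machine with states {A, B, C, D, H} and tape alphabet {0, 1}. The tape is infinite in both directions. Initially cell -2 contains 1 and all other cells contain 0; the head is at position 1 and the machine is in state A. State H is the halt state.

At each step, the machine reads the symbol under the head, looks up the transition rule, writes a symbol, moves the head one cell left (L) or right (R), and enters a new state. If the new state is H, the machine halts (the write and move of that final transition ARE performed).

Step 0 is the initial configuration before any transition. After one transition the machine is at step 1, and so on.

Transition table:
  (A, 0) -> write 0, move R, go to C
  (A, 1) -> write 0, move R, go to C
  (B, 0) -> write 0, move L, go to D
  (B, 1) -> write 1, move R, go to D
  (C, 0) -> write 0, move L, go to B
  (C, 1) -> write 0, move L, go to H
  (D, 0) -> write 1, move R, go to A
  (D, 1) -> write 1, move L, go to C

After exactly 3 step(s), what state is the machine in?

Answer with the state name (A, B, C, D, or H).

Answer: D

Derivation:
Step 1: in state A at pos 1, read 0 -> (A,0)->write 0,move R,goto C. Now: state=C, head=2, tape[-3..3]=0100000 (head:      ^)
Step 2: in state C at pos 2, read 0 -> (C,0)->write 0,move L,goto B. Now: state=B, head=1, tape[-3..3]=0100000 (head:     ^)
Step 3: in state B at pos 1, read 0 -> (B,0)->write 0,move L,goto D. Now: state=D, head=0, tape[-3..3]=0100000 (head:    ^)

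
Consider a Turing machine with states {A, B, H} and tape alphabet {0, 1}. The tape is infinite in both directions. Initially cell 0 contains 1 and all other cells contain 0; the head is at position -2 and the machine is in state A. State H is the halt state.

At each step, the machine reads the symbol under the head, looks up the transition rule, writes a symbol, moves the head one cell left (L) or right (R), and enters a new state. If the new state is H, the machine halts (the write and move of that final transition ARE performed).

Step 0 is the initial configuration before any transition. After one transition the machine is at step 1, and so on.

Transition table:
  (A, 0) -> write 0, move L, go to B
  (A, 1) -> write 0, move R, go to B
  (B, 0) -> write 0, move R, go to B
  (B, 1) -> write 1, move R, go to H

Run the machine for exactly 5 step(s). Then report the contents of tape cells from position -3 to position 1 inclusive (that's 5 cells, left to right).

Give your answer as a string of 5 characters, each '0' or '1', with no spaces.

Answer: 00010

Derivation:
Step 1: in state A at pos -2, read 0 -> (A,0)->write 0,move L,goto B. Now: state=B, head=-3, tape[-4..1]=000010 (head:  ^)
Step 2: in state B at pos -3, read 0 -> (B,0)->write 0,move R,goto B. Now: state=B, head=-2, tape[-4..1]=000010 (head:   ^)
Step 3: in state B at pos -2, read 0 -> (B,0)->write 0,move R,goto B. Now: state=B, head=-1, tape[-4..1]=000010 (head:    ^)
Step 4: in state B at pos -1, read 0 -> (B,0)->write 0,move R,goto B. Now: state=B, head=0, tape[-4..1]=000010 (head:     ^)
Step 5: in state B at pos 0, read 1 -> (B,1)->write 1,move R,goto H. Now: state=H, head=1, tape[-4..2]=0000100 (head:      ^)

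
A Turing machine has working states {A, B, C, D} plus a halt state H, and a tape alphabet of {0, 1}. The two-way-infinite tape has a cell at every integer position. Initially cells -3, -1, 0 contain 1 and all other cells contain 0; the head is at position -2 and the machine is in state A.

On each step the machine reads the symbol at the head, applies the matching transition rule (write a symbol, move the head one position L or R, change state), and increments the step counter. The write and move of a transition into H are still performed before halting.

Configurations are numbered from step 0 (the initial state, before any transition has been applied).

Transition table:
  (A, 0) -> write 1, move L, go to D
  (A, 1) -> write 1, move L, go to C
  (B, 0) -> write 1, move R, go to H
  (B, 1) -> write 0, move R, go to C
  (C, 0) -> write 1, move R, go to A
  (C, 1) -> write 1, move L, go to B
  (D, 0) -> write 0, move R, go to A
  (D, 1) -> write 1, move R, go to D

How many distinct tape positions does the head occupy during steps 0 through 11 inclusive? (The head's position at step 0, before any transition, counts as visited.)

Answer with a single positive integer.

Step 1: in state A at pos -2, read 0 -> (A,0)->write 1,move L,goto D. Now: state=D, head=-3, tape[-4..1]=011110 (head:  ^)
Step 2: in state D at pos -3, read 1 -> (D,1)->write 1,move R,goto D. Now: state=D, head=-2, tape[-4..1]=011110 (head:   ^)
Step 3: in state D at pos -2, read 1 -> (D,1)->write 1,move R,goto D. Now: state=D, head=-1, tape[-4..1]=011110 (head:    ^)
Step 4: in state D at pos -1, read 1 -> (D,1)->write 1,move R,goto D. Now: state=D, head=0, tape[-4..1]=011110 (head:     ^)
Step 5: in state D at pos 0, read 1 -> (D,1)->write 1,move R,goto D. Now: state=D, head=1, tape[-4..2]=0111100 (head:      ^)
Step 6: in state D at pos 1, read 0 -> (D,0)->write 0,move R,goto A. Now: state=A, head=2, tape[-4..3]=01111000 (head:       ^)
Step 7: in state A at pos 2, read 0 -> (A,0)->write 1,move L,goto D. Now: state=D, head=1, tape[-4..3]=01111010 (head:      ^)
Step 8: in state D at pos 1, read 0 -> (D,0)->write 0,move R,goto A. Now: state=A, head=2, tape[-4..3]=01111010 (head:       ^)
Step 9: in state A at pos 2, read 1 -> (A,1)->write 1,move L,goto C. Now: state=C, head=1, tape[-4..3]=01111010 (head:      ^)
Step 10: in state C at pos 1, read 0 -> (C,0)->write 1,move R,goto A. Now: state=A, head=2, tape[-4..3]=01111110 (head:       ^)
Step 11: in state A at pos 2, read 1 -> (A,1)->write 1,move L,goto C. Now: state=C, head=1, tape[-4..3]=01111110 (head:      ^)
Head positions at steps 0..11: starting at -2, distinct positions visited = {-3, -2, -1, 0, 1, 2} -> 6 position(s)

Answer: 6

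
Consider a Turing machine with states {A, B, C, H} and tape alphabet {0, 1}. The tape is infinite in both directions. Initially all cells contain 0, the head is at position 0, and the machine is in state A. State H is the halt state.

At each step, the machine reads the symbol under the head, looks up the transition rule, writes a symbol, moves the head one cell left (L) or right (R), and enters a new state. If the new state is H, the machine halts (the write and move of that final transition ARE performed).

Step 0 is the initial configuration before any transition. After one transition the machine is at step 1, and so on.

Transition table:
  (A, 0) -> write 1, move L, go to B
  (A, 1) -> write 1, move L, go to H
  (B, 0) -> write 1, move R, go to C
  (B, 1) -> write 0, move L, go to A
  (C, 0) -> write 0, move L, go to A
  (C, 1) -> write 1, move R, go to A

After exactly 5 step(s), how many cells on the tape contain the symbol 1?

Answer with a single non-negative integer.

Answer: 2

Derivation:
Step 1: in state A at pos 0, read 0 -> (A,0)->write 1,move L,goto B. Now: state=B, head=-1, tape[-2..1]=0010 (head:  ^)
Step 2: in state B at pos -1, read 0 -> (B,0)->write 1,move R,goto C. Now: state=C, head=0, tape[-2..1]=0110 (head:   ^)
Step 3: in state C at pos 0, read 1 -> (C,1)->write 1,move R,goto A. Now: state=A, head=1, tape[-2..2]=01100 (head:    ^)
Step 4: in state A at pos 1, read 0 -> (A,0)->write 1,move L,goto B. Now: state=B, head=0, tape[-2..2]=01110 (head:   ^)
Step 5: in state B at pos 0, read 1 -> (B,1)->write 0,move L,goto A. Now: state=A, head=-1, tape[-2..2]=01010 (head:  ^)
Cells containing 1 after step 5: {-1, 1} -> 2 cell(s)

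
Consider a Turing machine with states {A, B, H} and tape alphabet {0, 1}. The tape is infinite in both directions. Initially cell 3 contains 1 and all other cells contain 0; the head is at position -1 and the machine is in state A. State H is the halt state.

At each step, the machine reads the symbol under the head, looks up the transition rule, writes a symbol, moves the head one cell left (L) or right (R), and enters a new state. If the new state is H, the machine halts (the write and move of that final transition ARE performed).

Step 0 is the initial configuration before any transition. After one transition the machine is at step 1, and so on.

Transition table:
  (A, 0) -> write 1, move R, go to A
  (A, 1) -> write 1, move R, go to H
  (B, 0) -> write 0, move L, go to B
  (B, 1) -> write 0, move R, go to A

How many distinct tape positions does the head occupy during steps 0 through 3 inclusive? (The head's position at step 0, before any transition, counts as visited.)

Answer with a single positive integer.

Answer: 4

Derivation:
Step 1: in state A at pos -1, read 0 -> (A,0)->write 1,move R,goto A. Now: state=A, head=0, tape[-2..4]=0100010 (head:   ^)
Step 2: in state A at pos 0, read 0 -> (A,0)->write 1,move R,goto A. Now: state=A, head=1, tape[-2..4]=0110010 (head:    ^)
Step 3: in state A at pos 1, read 0 -> (A,0)->write 1,move R,goto A. Now: state=A, head=2, tape[-2..4]=0111010 (head:     ^)
Head positions at steps 0..3: starting at -1, distinct positions visited = {-1, 0, 1, 2} -> 4 position(s)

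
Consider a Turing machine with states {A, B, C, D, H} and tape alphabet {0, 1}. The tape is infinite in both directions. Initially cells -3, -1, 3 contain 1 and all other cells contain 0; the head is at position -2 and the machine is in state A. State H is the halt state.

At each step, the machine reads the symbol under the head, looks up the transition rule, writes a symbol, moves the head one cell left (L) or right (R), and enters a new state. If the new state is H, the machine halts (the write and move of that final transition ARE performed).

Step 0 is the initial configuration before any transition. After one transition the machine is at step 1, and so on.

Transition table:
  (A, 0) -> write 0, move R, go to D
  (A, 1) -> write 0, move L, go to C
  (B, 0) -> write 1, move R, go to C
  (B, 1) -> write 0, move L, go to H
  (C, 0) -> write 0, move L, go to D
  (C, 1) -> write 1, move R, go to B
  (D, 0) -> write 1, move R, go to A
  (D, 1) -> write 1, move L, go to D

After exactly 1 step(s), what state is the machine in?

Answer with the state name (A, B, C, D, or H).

Step 1: in state A at pos -2, read 0 -> (A,0)->write 0,move R,goto D. Now: state=D, head=-1, tape[-4..4]=010100010 (head:    ^)

Answer: D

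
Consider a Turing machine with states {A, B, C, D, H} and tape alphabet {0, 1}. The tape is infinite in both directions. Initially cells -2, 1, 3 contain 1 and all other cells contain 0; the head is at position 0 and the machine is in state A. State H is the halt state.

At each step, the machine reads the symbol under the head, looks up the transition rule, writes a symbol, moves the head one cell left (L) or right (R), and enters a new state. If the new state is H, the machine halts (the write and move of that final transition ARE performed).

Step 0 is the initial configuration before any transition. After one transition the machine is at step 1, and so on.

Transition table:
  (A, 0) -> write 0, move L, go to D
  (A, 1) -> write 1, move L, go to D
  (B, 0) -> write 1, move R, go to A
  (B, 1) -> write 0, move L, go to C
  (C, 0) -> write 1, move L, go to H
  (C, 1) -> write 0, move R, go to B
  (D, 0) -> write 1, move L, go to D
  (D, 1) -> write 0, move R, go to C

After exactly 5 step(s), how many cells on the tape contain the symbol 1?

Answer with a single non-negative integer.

Answer: 3

Derivation:
Step 1: in state A at pos 0, read 0 -> (A,0)->write 0,move L,goto D. Now: state=D, head=-1, tape[-3..4]=01001010 (head:   ^)
Step 2: in state D at pos -1, read 0 -> (D,0)->write 1,move L,goto D. Now: state=D, head=-2, tape[-3..4]=01101010 (head:  ^)
Step 3: in state D at pos -2, read 1 -> (D,1)->write 0,move R,goto C. Now: state=C, head=-1, tape[-3..4]=00101010 (head:   ^)
Step 4: in state C at pos -1, read 1 -> (C,1)->write 0,move R,goto B. Now: state=B, head=0, tape[-3..4]=00001010 (head:    ^)
Step 5: in state B at pos 0, read 0 -> (B,0)->write 1,move R,goto A. Now: state=A, head=1, tape[-3..4]=00011010 (head:     ^)
Cells containing 1 after step 5: {0, 1, 3} -> 3 cell(s)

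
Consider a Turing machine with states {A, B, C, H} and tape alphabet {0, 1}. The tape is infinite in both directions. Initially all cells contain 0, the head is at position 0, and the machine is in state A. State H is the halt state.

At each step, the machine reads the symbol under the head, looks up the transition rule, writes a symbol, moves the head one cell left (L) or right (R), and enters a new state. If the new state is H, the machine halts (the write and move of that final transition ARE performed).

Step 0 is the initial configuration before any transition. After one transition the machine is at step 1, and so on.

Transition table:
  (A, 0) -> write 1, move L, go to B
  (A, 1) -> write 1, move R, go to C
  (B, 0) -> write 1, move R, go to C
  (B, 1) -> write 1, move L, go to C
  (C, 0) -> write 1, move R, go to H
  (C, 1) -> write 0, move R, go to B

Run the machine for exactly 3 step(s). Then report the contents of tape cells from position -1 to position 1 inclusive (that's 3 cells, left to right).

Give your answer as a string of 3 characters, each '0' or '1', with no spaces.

Answer: 100

Derivation:
Step 1: in state A at pos 0, read 0 -> (A,0)->write 1,move L,goto B. Now: state=B, head=-1, tape[-2..1]=0010 (head:  ^)
Step 2: in state B at pos -1, read 0 -> (B,0)->write 1,move R,goto C. Now: state=C, head=0, tape[-2..1]=0110 (head:   ^)
Step 3: in state C at pos 0, read 1 -> (C,1)->write 0,move R,goto B. Now: state=B, head=1, tape[-2..2]=01000 (head:    ^)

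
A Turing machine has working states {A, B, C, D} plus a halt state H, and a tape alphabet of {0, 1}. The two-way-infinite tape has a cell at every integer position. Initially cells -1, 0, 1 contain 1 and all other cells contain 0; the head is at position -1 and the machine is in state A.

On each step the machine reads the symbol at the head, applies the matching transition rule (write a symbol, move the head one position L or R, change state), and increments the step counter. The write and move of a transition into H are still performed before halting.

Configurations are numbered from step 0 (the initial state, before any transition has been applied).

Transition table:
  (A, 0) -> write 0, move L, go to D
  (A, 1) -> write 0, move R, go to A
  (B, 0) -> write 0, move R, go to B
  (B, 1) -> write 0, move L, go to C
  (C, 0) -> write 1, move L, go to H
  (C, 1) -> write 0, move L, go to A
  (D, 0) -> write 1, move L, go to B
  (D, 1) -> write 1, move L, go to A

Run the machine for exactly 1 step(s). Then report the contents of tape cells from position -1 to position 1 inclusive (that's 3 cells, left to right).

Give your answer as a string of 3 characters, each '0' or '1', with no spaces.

Step 1: in state A at pos -1, read 1 -> (A,1)->write 0,move R,goto A. Now: state=A, head=0, tape[-2..2]=00110 (head:   ^)

Answer: 011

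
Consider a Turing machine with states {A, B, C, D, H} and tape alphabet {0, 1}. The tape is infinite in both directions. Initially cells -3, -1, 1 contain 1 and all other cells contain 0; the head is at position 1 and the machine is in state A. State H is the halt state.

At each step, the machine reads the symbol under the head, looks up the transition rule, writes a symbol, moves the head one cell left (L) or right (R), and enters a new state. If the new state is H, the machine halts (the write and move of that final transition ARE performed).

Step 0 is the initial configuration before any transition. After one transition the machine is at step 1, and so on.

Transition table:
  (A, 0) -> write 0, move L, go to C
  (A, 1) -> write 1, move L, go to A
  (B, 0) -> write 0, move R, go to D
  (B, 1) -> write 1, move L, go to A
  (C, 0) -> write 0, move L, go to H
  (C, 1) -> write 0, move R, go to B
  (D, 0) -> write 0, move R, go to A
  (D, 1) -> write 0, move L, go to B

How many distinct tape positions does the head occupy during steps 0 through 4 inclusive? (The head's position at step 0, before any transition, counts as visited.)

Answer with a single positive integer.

Step 1: in state A at pos 1, read 1 -> (A,1)->write 1,move L,goto A. Now: state=A, head=0, tape[-4..2]=0101010 (head:     ^)
Step 2: in state A at pos 0, read 0 -> (A,0)->write 0,move L,goto C. Now: state=C, head=-1, tape[-4..2]=0101010 (head:    ^)
Step 3: in state C at pos -1, read 1 -> (C,1)->write 0,move R,goto B. Now: state=B, head=0, tape[-4..2]=0100010 (head:     ^)
Step 4: in state B at pos 0, read 0 -> (B,0)->write 0,move R,goto D. Now: state=D, head=1, tape[-4..2]=0100010 (head:      ^)
Head positions at steps 0..4: starting at 1, distinct positions visited = {-1, 0, 1} -> 3 position(s)

Answer: 3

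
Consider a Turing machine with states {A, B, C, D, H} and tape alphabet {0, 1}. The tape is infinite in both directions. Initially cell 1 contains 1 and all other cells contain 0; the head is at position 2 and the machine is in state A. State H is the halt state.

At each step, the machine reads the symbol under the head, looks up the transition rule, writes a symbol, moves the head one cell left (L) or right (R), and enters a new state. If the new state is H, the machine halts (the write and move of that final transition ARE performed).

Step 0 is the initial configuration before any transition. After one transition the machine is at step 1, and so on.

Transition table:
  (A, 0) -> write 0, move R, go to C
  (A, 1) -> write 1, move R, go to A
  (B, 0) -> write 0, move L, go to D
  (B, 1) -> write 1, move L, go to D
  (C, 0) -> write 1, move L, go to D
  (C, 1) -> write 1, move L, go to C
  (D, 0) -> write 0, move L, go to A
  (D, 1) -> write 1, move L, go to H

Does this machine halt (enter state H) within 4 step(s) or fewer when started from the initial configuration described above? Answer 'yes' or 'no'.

Step 1: in state A at pos 2, read 0 -> (A,0)->write 0,move R,goto C. Now: state=C, head=3, tape[0..4]=01000 (head:    ^)
Step 2: in state C at pos 3, read 0 -> (C,0)->write 1,move L,goto D. Now: state=D, head=2, tape[0..4]=01010 (head:   ^)
Step 3: in state D at pos 2, read 0 -> (D,0)->write 0,move L,goto A. Now: state=A, head=1, tape[0..4]=01010 (head:  ^)
Step 4: in state A at pos 1, read 1 -> (A,1)->write 1,move R,goto A. Now: state=A, head=2, tape[0..4]=01010 (head:   ^)
After 4 step(s): state = A (not H) -> not halted within 4 -> no

Answer: no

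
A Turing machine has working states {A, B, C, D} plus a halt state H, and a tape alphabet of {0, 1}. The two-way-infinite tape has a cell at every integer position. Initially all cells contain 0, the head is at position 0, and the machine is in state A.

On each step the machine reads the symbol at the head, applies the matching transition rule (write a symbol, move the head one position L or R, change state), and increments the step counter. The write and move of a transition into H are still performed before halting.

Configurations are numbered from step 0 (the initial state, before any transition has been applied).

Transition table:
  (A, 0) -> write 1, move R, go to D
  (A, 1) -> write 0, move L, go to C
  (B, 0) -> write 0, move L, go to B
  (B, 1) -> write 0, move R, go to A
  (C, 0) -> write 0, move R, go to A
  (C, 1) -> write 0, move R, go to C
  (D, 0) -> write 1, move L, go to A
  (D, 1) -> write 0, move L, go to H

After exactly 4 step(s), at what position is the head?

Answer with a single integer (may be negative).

Answer: 0

Derivation:
Step 1: in state A at pos 0, read 0 -> (A,0)->write 1,move R,goto D. Now: state=D, head=1, tape[-1..2]=0100 (head:   ^)
Step 2: in state D at pos 1, read 0 -> (D,0)->write 1,move L,goto A. Now: state=A, head=0, tape[-1..2]=0110 (head:  ^)
Step 3: in state A at pos 0, read 1 -> (A,1)->write 0,move L,goto C. Now: state=C, head=-1, tape[-2..2]=00010 (head:  ^)
Step 4: in state C at pos -1, read 0 -> (C,0)->write 0,move R,goto A. Now: state=A, head=0, tape[-2..2]=00010 (head:   ^)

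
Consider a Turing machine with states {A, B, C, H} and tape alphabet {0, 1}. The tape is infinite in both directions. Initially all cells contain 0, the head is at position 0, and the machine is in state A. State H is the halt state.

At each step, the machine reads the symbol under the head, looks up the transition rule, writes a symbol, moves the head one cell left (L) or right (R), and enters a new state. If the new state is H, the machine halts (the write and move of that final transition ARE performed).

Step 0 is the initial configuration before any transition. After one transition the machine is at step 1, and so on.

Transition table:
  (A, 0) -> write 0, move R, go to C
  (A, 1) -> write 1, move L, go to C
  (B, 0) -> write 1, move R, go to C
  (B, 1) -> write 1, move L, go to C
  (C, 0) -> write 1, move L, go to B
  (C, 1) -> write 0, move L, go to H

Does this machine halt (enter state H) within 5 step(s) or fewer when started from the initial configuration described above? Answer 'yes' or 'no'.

Step 1: in state A at pos 0, read 0 -> (A,0)->write 0,move R,goto C. Now: state=C, head=1, tape[-1..2]=0000 (head:   ^)
Step 2: in state C at pos 1, read 0 -> (C,0)->write 1,move L,goto B. Now: state=B, head=0, tape[-1..2]=0010 (head:  ^)
Step 3: in state B at pos 0, read 0 -> (B,0)->write 1,move R,goto C. Now: state=C, head=1, tape[-1..2]=0110 (head:   ^)
Step 4: in state C at pos 1, read 1 -> (C,1)->write 0,move L,goto H. Now: state=H, head=0, tape[-1..2]=0100 (head:  ^)
State H reached at step 4; 4 <= 5 -> yes

Answer: yes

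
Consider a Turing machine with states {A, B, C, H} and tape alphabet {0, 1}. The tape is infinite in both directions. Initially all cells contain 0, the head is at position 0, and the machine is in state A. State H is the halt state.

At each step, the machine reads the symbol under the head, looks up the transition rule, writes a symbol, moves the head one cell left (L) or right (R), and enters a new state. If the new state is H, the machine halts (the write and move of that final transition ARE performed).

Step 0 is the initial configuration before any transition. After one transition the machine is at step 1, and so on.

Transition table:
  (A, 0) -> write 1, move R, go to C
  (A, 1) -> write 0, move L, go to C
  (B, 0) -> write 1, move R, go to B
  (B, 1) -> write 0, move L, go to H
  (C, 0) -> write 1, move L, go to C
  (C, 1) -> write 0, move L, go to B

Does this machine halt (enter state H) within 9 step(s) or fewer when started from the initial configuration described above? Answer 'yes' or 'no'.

Answer: yes

Derivation:
Step 1: in state A at pos 0, read 0 -> (A,0)->write 1,move R,goto C. Now: state=C, head=1, tape[-1..2]=0100 (head:   ^)
Step 2: in state C at pos 1, read 0 -> (C,0)->write 1,move L,goto C. Now: state=C, head=0, tape[-1..2]=0110 (head:  ^)
Step 3: in state C at pos 0, read 1 -> (C,1)->write 0,move L,goto B. Now: state=B, head=-1, tape[-2..2]=00010 (head:  ^)
Step 4: in state B at pos -1, read 0 -> (B,0)->write 1,move R,goto B. Now: state=B, head=0, tape[-2..2]=01010 (head:   ^)
Step 5: in state B at pos 0, read 0 -> (B,0)->write 1,move R,goto B. Now: state=B, head=1, tape[-2..2]=01110 (head:    ^)
Step 6: in state B at pos 1, read 1 -> (B,1)->write 0,move L,goto H. Now: state=H, head=0, tape[-2..2]=01100 (head:   ^)
State H reached at step 6; 6 <= 9 -> yes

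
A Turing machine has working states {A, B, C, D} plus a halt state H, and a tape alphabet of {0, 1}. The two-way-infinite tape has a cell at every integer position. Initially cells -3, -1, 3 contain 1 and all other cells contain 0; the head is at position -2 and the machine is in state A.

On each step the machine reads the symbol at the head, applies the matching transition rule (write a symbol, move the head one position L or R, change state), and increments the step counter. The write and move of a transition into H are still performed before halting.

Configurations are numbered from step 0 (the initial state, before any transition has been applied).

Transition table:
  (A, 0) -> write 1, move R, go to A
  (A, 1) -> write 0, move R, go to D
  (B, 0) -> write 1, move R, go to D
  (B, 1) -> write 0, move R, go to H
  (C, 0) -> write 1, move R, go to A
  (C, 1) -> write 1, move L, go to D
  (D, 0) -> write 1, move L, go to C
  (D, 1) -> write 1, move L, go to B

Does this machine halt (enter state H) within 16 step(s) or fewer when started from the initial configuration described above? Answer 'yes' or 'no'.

Answer: yes

Derivation:
Step 1: in state A at pos -2, read 0 -> (A,0)->write 1,move R,goto A. Now: state=A, head=-1, tape[-4..4]=011100010 (head:    ^)
Step 2: in state A at pos -1, read 1 -> (A,1)->write 0,move R,goto D. Now: state=D, head=0, tape[-4..4]=011000010 (head:     ^)
Step 3: in state D at pos 0, read 0 -> (D,0)->write 1,move L,goto C. Now: state=C, head=-1, tape[-4..4]=011010010 (head:    ^)
Step 4: in state C at pos -1, read 0 -> (C,0)->write 1,move R,goto A. Now: state=A, head=0, tape[-4..4]=011110010 (head:     ^)
Step 5: in state A at pos 0, read 1 -> (A,1)->write 0,move R,goto D. Now: state=D, head=1, tape[-4..4]=011100010 (head:      ^)
Step 6: in state D at pos 1, read 0 -> (D,0)->write 1,move L,goto C. Now: state=C, head=0, tape[-4..4]=011101010 (head:     ^)
Step 7: in state C at pos 0, read 0 -> (C,0)->write 1,move R,goto A. Now: state=A, head=1, tape[-4..4]=011111010 (head:      ^)
Step 8: in state A at pos 1, read 1 -> (A,1)->write 0,move R,goto D. Now: state=D, head=2, tape[-4..4]=011110010 (head:       ^)
Step 9: in state D at pos 2, read 0 -> (D,0)->write 1,move L,goto C. Now: state=C, head=1, tape[-4..4]=011110110 (head:      ^)
Step 10: in state C at pos 1, read 0 -> (C,0)->write 1,move R,goto A. Now: state=A, head=2, tape[-4..4]=011111110 (head:       ^)
Step 11: in state A at pos 2, read 1 -> (A,1)->write 0,move R,goto D. Now: state=D, head=3, tape[-4..4]=011111010 (head:        ^)
Step 12: in state D at pos 3, read 1 -> (D,1)->write 1,move L,goto B. Now: state=B, head=2, tape[-4..4]=011111010 (head:       ^)
Step 13: in state B at pos 2, read 0 -> (B,0)->write 1,move R,goto D. Now: state=D, head=3, tape[-4..4]=011111110 (head:        ^)
Step 14: in state D at pos 3, read 1 -> (D,1)->write 1,move L,goto B. Now: state=B, head=2, tape[-4..4]=011111110 (head:       ^)
Step 15: in state B at pos 2, read 1 -> (B,1)->write 0,move R,goto H. Now: state=H, head=3, tape[-4..4]=011111010 (head:        ^)
State H reached at step 15; 15 <= 16 -> yes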